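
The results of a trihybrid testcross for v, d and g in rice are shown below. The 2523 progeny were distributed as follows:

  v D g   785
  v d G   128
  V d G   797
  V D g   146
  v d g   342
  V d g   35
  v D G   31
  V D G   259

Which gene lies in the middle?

g

The two most frequent reciprocal classes, v D g and V d G, are the parental types, so the F1 was v D g / V d G.
The two rarest classes, v D G and V d g, are the double crossovers. Comparing them with the parentals, only the g allele has switched, so g is the middle locus and the order is d – g – v.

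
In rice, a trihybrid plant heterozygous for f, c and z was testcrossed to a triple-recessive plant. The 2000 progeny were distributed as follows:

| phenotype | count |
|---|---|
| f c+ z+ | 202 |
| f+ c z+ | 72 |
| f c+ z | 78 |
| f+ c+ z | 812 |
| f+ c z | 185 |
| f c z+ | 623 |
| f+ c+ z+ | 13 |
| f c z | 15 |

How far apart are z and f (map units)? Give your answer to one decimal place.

8.9 map units

The two most frequent reciprocal classes, f+ c+ z and f c z+, are the parental types, so the F1 was f+ c+ z / f c z+.
The two rarest classes, f+ c+ z+ and f c z, are the double crossovers. Comparing them with the parentals, only the z allele has switched, so z is the middle locus and the order is f – z – c.
Crossovers in the f–z interval produce the single-crossover classes f c+ z and f+ c z+ (78 + 72 = 150) plus the double crossovers (28).
RF(f–z) = (150 + 28) / 2000 = 178/2000 = 0.0890 → 8.9 map units.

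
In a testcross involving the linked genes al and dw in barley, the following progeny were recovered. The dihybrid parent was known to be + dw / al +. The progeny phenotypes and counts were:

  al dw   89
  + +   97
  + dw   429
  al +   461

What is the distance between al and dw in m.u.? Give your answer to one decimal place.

The recombinant classes are + + and al dw: 97 + 89 = 186.
Recombination frequency = 186/1076 = 0.1729 ≈ 17.3%, i.e. 17.3 m.u.

17.3 m.u.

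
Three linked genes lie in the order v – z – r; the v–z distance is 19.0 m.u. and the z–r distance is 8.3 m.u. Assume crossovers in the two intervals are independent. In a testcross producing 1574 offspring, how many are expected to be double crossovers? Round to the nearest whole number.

Map distances give recombination frequencies of 0.190 and 0.083 for the two intervals.
With no interference, expected double-crossover frequency = 0.190 × 0.083 = 0.01577.
Expected number = 0.01577 × 1574 = 24.82 ≈ 25.

25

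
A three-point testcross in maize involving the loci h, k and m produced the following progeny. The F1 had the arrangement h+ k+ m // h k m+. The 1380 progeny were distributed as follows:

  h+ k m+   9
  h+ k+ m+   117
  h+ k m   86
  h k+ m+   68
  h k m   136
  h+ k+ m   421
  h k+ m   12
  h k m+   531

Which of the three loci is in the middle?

The two rarest classes, h k+ m and h+ k m+, are the double crossovers. Comparing them with the parentals, only the h allele has switched, so h is the middle locus and the order is k – h – m.

h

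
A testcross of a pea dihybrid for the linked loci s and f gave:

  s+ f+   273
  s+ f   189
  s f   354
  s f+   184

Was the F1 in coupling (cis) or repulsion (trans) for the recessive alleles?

The two most frequent classes are s+ f+ (273) and s f (354); these are the parental (non-recombinant) types.
So the F1 carried s+ f+ on one chromosome and s f on the other — the recessive alleles are on the same chromosome (cis / coupling).

cis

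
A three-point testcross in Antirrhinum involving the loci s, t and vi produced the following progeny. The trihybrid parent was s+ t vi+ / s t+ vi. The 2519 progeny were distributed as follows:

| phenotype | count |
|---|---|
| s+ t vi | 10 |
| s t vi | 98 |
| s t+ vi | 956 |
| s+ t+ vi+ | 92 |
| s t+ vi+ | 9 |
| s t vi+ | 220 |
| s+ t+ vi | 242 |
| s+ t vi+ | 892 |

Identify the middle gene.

vi

The two rarest classes, s+ t vi and s t+ vi+, are the double crossovers. Comparing them with the parentals, only the vi allele has switched, so vi is the middle locus and the order is t – vi – s.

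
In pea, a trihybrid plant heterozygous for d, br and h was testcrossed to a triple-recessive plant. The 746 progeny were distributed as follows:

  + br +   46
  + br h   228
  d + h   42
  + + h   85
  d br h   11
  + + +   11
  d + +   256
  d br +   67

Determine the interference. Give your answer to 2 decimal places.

0.14

The two most frequent reciprocal classes, + br h and d + +, are the parental types, so the F1 was + br h / d + +.
The two rarest classes, d br h and + + +, are the double crossovers. Comparing them with the parentals, only the d allele has switched, so d is the middle locus and the order is br – d – h.
br–d: (152 + 22)/746 = 0.2332; d–h: (88 + 22)/746 = 0.1475.
Expected DCO frequency = 0.2332 × 0.1475 ≈ 0.03440; observed = 22/746 ≈ 0.02949.
Coefficient of coincidence = 0.02949/0.03440 ≈ 0.86; interference = 1 − 0.86 = 0.14.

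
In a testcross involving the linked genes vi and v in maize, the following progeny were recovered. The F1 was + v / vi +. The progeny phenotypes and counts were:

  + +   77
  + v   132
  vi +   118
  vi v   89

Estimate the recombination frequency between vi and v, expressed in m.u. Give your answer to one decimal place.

39.9 m.u.

The recombinant classes are + + and vi v: 77 + 89 = 166.
Recombination frequency = 166/416 = 0.3990 ≈ 39.9%, i.e. 39.9 m.u.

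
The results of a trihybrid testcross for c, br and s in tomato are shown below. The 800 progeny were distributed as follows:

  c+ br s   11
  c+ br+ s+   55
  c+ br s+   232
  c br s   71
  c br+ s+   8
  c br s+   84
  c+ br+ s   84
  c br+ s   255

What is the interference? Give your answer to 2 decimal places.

0.44

The two most frequent reciprocal classes, c br+ s and c+ br s+, are the parental types, so the F1 was c br+ s / c+ br s+.
The two rarest classes, c br+ s+ and c+ br s, are the double crossovers. Comparing them with the parentals, only the s allele has switched, so s is the middle locus and the order is br – s – c.
br–s: (126 + 19)/800 = 0.1812; s–c: (168 + 19)/800 = 0.2338.
Expected DCO frequency = 0.1812 × 0.2338 ≈ 0.04236; observed = 19/800 ≈ 0.02375.
Coefficient of coincidence = 0.02375/0.04236 ≈ 0.56; interference = 1 − 0.56 = 0.44.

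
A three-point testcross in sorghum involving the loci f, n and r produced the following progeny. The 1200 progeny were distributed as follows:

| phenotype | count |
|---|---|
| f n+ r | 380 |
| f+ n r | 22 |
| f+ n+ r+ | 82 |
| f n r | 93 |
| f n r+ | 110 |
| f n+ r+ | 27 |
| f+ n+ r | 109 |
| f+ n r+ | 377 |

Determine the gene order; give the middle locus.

The two most frequent reciprocal classes, f+ n r+ and f n+ r, are the parental types, so the F1 was f+ n r+ / f n+ r.
The two rarest classes, f+ n r and f n+ r+, are the double crossovers. Comparing them with the parentals, only the r allele has switched, so r is the middle locus and the order is n – r – f.

r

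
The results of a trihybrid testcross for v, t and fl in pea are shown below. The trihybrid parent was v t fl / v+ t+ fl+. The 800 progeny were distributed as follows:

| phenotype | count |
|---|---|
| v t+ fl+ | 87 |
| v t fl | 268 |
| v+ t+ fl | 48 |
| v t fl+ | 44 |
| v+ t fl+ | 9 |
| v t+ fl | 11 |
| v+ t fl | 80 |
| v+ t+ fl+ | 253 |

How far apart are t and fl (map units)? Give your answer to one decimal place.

14.0 map units

The two rarest classes, v t+ fl and v+ t fl+, are the double crossovers. Comparing them with the parentals, only the t allele has switched, so t is the middle locus and the order is fl – t – v.
Crossovers in the fl–t interval produce the single-crossover classes v t fl+ and v+ t+ fl (44 + 48 = 92) plus the double crossovers (20).
RF(fl–t) = (92 + 20) / 800 = 112/800 = 0.1400 → 14.0 map units.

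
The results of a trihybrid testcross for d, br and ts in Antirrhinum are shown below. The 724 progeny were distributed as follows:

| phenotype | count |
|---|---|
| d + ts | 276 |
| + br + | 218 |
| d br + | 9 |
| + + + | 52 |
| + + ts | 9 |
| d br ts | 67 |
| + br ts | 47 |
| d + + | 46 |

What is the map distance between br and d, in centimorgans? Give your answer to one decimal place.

The two most frequent reciprocal classes, + br + and d + ts, are the parental types, so the F1 was + br + / d + ts.
The two rarest classes, d br + and + + ts, are the double crossovers. Comparing them with the parentals, only the d allele has switched, so d is the middle locus and the order is br – d – ts.
Crossovers in the br–d interval produce the single-crossover classes + + + and d br ts (52 + 67 = 119) plus the double crossovers (18).
RF(br–d) = (119 + 18) / 724 = 137/724 = 0.1892 → 18.9 centimorgans.

18.9 centimorgans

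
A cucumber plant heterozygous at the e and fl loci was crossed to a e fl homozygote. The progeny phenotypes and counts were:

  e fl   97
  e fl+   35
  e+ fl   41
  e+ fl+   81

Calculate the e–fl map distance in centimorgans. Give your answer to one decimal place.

The two most frequent classes, e+ fl+ (81) and e fl (97), are the parental types, so the F1 was e+ fl+ / e fl.
The recombinant classes are e+ fl and e fl+: 41 + 35 = 76.
Recombination frequency = 76/254 = 0.2992 ≈ 29.9%, i.e. 29.9 centimorgans.

29.9 centimorgans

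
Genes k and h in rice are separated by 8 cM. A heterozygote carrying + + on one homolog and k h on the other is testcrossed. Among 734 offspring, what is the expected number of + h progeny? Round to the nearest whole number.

A map distance of 8 cM corresponds to a recombination frequency of 0.080.
The F1 is + + / k h, so + h is a recombinant gamete class with expected frequency r/2 = 0.080/2 = 0.0400.
Expected number = 0.0400 × 734 = 29.36 ≈ 29.

29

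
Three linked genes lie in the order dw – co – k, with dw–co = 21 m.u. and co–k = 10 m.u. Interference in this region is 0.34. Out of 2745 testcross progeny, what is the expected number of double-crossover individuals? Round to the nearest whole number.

38

Map distances give recombination frequencies of 0.210 and 0.100 for the two intervals.
With interference 0.34 (so coincidence = 0.66), expected double-crossover frequency = 0.210 × 0.100 × 0.66 = 0.01386.
Expected number = 0.01386 × 2745 = 38.05 ≈ 38.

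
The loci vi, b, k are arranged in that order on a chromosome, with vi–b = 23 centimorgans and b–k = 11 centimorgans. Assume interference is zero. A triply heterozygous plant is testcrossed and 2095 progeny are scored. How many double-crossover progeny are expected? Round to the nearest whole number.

Map distances give recombination frequencies of 0.230 and 0.110 for the two intervals.
With no interference, expected double-crossover frequency = 0.230 × 0.110 = 0.02530.
Expected number = 0.02530 × 2095 = 53.00 ≈ 53.

53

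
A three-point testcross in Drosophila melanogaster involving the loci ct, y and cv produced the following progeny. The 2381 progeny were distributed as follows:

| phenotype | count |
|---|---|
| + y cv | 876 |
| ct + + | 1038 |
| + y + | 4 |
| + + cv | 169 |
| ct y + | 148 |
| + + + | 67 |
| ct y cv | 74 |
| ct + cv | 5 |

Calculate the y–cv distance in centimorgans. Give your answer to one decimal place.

13.7 centimorgans

The two most frequent reciprocal classes, + y cv and ct + +, are the parental types, so the F1 was + y cv / ct + +.
The two rarest classes, + y + and ct + cv, are the double crossovers. Comparing them with the parentals, only the cv allele has switched, so cv is the middle locus and the order is ct – cv – y.
Crossovers in the cv–y interval produce the single-crossover classes + + cv and ct y + (169 + 148 = 317) plus the double crossovers (9).
RF(cv–y) = (317 + 9) / 2381 = 326/2381 = 0.1369 → 13.7 centimorgans.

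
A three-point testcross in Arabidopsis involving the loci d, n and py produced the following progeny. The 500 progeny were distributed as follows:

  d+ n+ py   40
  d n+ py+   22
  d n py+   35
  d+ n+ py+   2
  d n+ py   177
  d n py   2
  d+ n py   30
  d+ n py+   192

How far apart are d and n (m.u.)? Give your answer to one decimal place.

The two most frequent reciprocal classes, d n+ py and d+ n py+, are the parental types, so the F1 was d n+ py / d+ n py+.
The two rarest classes, d n py and d+ n+ py+, are the double crossovers. Comparing them with the parentals, only the n allele has switched, so n is the middle locus and the order is py – n – d.
Crossovers in the n–d interval produce the single-crossover classes d+ n+ py and d n py+ (40 + 35 = 75) plus the double crossovers (4).
RF(n–d) = (75 + 4) / 500 = 79/500 = 0.1580 → 15.8 m.u.

15.8 m.u.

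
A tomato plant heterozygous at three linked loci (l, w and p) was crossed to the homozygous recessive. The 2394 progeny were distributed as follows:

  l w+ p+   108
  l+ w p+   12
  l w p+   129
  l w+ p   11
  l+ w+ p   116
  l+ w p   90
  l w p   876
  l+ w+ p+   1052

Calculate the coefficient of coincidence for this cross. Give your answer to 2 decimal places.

The two most frequent reciprocal classes, l+ w+ p+ and l w p, are the parental types, so the F1 was l+ w+ p+ / l w p.
The two rarest classes, l+ w p+ and l w+ p, are the double crossovers. Comparing them with the parentals, only the w allele has switched, so w is the middle locus and the order is l – w – p.
l–w: (198 + 23)/2394 = 0.0923; w–p: (245 + 23)/2394 = 0.1119.
Expected DCO frequency = 0.0923 × 0.1119 ≈ 0.01033; observed = 23/2394 ≈ 0.00961.
Coefficient of coincidence = 0.00961/0.01033 ≈ 0.93.

0.93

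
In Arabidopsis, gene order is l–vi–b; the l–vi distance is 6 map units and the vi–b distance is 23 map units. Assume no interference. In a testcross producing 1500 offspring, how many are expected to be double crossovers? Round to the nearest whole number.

21

Map distances give recombination frequencies of 0.060 and 0.230 for the two intervals.
With no interference, expected double-crossover frequency = 0.060 × 0.230 = 0.01380.
Expected number = 0.01380 × 1500 = 20.70 ≈ 21.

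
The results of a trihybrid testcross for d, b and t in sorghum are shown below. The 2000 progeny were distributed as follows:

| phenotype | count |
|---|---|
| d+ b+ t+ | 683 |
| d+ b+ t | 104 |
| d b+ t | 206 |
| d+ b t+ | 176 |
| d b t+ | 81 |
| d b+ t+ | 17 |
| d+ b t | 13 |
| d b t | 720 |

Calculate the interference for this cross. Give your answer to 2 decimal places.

The two most frequent reciprocal classes, d b t and d+ b+ t+, are the parental types, so the F1 was d b t / d+ b+ t+.
The two rarest classes, d+ b t and d b+ t+, are the double crossovers. Comparing them with the parentals, only the d allele has switched, so d is the middle locus and the order is b – d – t.
b–d: (382 + 30)/2000 = 0.2060; d–t: (185 + 30)/2000 = 0.1075.
Expected DCO frequency = 0.2060 × 0.1075 ≈ 0.02214; observed = 30/2000 ≈ 0.01500.
Coefficient of coincidence = 0.01500/0.02214 ≈ 0.68; interference = 1 − 0.68 = 0.32.

0.32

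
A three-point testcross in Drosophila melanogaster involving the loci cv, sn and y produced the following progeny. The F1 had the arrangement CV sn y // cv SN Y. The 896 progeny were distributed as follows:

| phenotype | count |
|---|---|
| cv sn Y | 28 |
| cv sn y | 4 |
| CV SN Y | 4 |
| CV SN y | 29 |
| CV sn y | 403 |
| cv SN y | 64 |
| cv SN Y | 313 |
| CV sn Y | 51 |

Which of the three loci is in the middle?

cv

The two rarest classes, cv sn y and CV SN Y, are the double crossovers. Comparing them with the parentals, only the cv allele has switched, so cv is the middle locus and the order is y – cv – sn.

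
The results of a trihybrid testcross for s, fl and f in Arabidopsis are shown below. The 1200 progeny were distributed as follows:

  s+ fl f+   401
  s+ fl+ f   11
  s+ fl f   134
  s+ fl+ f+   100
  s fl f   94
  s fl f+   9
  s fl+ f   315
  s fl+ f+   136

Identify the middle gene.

s

The two most frequent reciprocal classes, s fl+ f and s+ fl f+, are the parental types, so the F1 was s fl+ f / s+ fl f+.
The two rarest classes, s+ fl+ f and s fl f+, are the double crossovers. Comparing them with the parentals, only the s allele has switched, so s is the middle locus and the order is fl – s – f.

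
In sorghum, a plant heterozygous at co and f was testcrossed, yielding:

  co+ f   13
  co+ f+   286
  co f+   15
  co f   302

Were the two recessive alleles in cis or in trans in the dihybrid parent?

cis

The two most frequent classes are co+ f+ (286) and co f (302); these are the parental (non-recombinant) types.
So the F1 carried co+ f+ on one chromosome and co f on the other — the recessive alleles are on the same chromosome (cis / coupling).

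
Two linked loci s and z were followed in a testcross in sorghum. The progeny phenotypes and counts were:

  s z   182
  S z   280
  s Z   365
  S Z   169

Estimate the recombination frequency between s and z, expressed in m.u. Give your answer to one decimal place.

35.2 m.u.

The two most frequent classes, S z (280) and s Z (365), are the parental types, so the F1 was S z / s Z.
The recombinant classes are S Z and s z: 169 + 182 = 351.
Recombination frequency = 351/996 = 0.3524 ≈ 35.2%, i.e. 35.2 m.u.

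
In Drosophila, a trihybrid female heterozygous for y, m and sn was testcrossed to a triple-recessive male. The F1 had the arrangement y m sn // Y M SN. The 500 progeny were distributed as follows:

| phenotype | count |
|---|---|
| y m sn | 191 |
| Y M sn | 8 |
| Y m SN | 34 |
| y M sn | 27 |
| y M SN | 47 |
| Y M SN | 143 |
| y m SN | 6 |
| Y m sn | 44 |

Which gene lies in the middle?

sn

The two rarest classes, y m SN and Y M sn, are the double crossovers. Comparing them with the parentals, only the sn allele has switched, so sn is the middle locus and the order is y – sn – m.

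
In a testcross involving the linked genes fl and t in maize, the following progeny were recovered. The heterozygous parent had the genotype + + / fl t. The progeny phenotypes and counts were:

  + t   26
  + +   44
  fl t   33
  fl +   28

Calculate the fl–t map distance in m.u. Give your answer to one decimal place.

The recombinant classes are + t and fl +: 26 + 28 = 54.
Recombination frequency = 54/131 = 0.4122 ≈ 41.2%, i.e. 41.2 m.u.

41.2 m.u.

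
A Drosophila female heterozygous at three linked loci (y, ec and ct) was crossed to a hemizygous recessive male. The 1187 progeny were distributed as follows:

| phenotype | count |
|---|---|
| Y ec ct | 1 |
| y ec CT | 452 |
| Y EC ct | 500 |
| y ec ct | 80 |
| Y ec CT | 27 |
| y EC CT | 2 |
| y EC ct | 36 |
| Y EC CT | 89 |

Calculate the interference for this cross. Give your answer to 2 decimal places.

0.69

The two most frequent reciprocal classes, y ec CT and Y EC ct, are the parental types, so the F1 was y ec CT / Y EC ct.
The two rarest classes, y EC CT and Y ec ct, are the double crossovers. Comparing them with the parentals, only the ec allele has switched, so ec is the middle locus and the order is y – ec – ct.
y–ec: (63 + 3)/1187 = 0.0556; ec–ct: (169 + 3)/1187 = 0.1449.
Expected DCO frequency = 0.0556 × 0.1449 ≈ 0.00806; observed = 3/1187 ≈ 0.00253.
Coefficient of coincidence = 0.00253/0.00806 ≈ 0.31; interference = 1 − 0.31 = 0.69.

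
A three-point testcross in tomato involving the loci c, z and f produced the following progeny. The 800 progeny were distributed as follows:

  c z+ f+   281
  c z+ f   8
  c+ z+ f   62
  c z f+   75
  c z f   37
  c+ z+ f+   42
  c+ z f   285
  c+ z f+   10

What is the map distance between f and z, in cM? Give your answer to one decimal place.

The two most frequent reciprocal classes, c+ z f and c z+ f+, are the parental types, so the F1 was c+ z f / c z+ f+.
The two rarest classes, c+ z f+ and c z+ f, are the double crossovers. Comparing them with the parentals, only the f allele has switched, so f is the middle locus and the order is z – f – c.
Crossovers in the z–f interval produce the single-crossover classes c+ z+ f and c z f+ (62 + 75 = 137) plus the double crossovers (18).
RF(z–f) = (137 + 18) / 800 = 155/800 = 0.1938 → 19.4 cM.

19.4 cM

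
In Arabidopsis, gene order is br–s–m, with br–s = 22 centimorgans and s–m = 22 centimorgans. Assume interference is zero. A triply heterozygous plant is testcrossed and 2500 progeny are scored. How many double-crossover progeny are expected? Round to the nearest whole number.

Map distances give recombination frequencies of 0.220 and 0.220 for the two intervals.
With no interference, expected double-crossover frequency = 0.220 × 0.220 = 0.04840.
Expected number = 0.04840 × 2500 = 121.00 ≈ 121.

121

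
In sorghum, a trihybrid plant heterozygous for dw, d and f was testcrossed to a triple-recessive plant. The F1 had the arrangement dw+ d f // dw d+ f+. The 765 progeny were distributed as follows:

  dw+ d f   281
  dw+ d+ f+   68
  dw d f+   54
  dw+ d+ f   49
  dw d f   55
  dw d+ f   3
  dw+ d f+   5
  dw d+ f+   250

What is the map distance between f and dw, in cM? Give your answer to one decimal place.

The two rarest classes, dw+ d f+ and dw d+ f, are the double crossovers. Comparing them with the parentals, only the f allele has switched, so f is the middle locus and the order is d – f – dw.
Crossovers in the f–dw interval produce the single-crossover classes dw d f and dw+ d+ f+ (55 + 68 = 123) plus the double crossovers (8).
RF(f–dw) = (123 + 8) / 765 = 131/765 = 0.1712 → 17.1 cM.

17.1 cM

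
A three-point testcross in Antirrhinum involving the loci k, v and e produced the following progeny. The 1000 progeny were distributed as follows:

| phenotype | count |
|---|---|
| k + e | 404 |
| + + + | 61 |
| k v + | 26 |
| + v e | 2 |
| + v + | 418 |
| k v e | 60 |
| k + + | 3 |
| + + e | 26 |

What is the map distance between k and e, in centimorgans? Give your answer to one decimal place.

5.7 centimorgans

The two most frequent reciprocal classes, k + e and + v +, are the parental types, so the F1 was k + e / + v +.
The two rarest classes, k + + and + v e, are the double crossovers. Comparing them with the parentals, only the e allele has switched, so e is the middle locus and the order is k – e – v.
Crossovers in the k–e interval produce the single-crossover classes + + e and k v + (26 + 26 = 52) plus the double crossovers (5).
RF(k–e) = (52 + 5) / 1000 = 57/1000 = 0.0570 → 5.7 centimorgans.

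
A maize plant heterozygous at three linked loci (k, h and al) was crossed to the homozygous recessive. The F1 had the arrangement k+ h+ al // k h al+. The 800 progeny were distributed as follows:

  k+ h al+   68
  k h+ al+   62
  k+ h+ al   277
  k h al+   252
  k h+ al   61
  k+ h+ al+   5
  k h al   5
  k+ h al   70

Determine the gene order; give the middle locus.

The two rarest classes, k+ h+ al+ and k h al, are the double crossovers. Comparing them with the parentals, only the al allele has switched, so al is the middle locus and the order is h – al – k.

al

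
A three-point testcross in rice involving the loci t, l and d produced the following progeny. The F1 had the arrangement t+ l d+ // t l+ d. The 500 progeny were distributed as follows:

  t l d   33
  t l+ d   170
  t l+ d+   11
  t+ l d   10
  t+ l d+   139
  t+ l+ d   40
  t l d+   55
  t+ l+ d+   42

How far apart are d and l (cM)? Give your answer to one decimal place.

19.2 cM

The two rarest classes, t+ l d and t l+ d+, are the double crossovers. Comparing them with the parentals, only the d allele has switched, so d is the middle locus and the order is l – d – t.
Crossovers in the l–d interval produce the single-crossover classes t+ l+ d+ and t l d (42 + 33 = 75) plus the double crossovers (21).
RF(l–d) = (75 + 21) / 500 = 96/500 = 0.1920 → 19.2 cM.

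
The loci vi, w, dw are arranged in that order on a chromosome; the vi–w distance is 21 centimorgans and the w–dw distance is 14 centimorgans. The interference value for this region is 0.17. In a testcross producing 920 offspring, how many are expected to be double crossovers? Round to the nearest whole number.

Map distances give recombination frequencies of 0.210 and 0.140 for the two intervals.
With interference 0.17 (so coincidence = 0.83), expected double-crossover frequency = 0.210 × 0.140 × 0.83 = 0.02440.
Expected number = 0.02440 × 920 = 22.45 ≈ 22.

22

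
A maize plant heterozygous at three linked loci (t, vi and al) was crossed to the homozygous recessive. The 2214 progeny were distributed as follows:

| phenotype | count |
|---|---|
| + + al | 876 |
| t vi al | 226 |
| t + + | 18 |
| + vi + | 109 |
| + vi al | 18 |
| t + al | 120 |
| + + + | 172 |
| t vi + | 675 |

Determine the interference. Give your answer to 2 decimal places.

0.31

The two most frequent reciprocal classes, t vi + and + + al, are the parental types, so the F1 was t vi + / + + al.
The two rarest classes, t + + and + vi al, are the double crossovers. Comparing them with the parentals, only the vi allele has switched, so vi is the middle locus and the order is al – vi – t.
al–vi: (398 + 36)/2214 = 0.1960; vi–t: (229 + 36)/2214 = 0.1197.
Expected DCO frequency = 0.1960 × 0.1197 ≈ 0.02346; observed = 36/2214 ≈ 0.01626.
Coefficient of coincidence = 0.01626/0.02346 ≈ 0.69; interference = 1 − 0.69 = 0.31.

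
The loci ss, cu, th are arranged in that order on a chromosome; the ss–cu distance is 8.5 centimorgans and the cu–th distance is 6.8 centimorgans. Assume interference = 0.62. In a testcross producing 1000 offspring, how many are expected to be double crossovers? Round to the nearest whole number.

Map distances give recombination frequencies of 0.085 and 0.068 for the two intervals.
With interference 0.62 (so coincidence = 0.38), expected double-crossover frequency = 0.085 × 0.068 × 0.38 = 0.00220.
Expected number = 0.00220 × 1000 = 2.20 ≈ 2.

2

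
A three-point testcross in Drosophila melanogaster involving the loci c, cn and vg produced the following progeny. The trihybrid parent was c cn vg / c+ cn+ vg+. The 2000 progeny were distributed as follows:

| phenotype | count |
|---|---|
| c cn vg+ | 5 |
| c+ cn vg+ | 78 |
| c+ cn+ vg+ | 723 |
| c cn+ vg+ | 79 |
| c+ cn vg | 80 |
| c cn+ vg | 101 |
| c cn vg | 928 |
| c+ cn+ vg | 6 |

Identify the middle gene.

vg

The two rarest classes, c cn vg+ and c+ cn+ vg, are the double crossovers. Comparing them with the parentals, only the vg allele has switched, so vg is the middle locus and the order is cn – vg – c.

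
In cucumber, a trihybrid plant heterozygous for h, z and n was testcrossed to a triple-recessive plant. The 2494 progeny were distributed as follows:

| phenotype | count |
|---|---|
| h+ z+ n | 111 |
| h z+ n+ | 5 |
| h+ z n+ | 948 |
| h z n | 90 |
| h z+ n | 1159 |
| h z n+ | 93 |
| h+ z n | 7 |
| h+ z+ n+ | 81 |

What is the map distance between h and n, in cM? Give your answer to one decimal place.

The two most frequent reciprocal classes, h z+ n and h+ z n+, are the parental types, so the F1 was h z+ n / h+ z n+.
The two rarest classes, h z+ n+ and h+ z n, are the double crossovers. Comparing them with the parentals, only the n allele has switched, so n is the middle locus and the order is h – n – z.
Crossovers in the h–n interval produce the single-crossover classes h+ z+ n and h z n+ (111 + 93 = 204) plus the double crossovers (12).
RF(h–n) = (204 + 12) / 2494 = 216/2494 = 0.0866 → 8.7 cM.

8.7 cM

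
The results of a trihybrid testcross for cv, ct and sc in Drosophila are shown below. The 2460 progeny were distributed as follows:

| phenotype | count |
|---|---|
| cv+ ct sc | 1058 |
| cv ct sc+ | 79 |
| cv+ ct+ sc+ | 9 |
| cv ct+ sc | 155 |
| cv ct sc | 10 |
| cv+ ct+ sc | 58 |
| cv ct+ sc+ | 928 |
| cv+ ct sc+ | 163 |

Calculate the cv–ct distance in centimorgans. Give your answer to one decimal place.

The two most frequent reciprocal classes, cv ct+ sc+ and cv+ ct sc, are the parental types, so the F1 was cv ct+ sc+ / cv+ ct sc.
The two rarest classes, cv+ ct+ sc+ and cv ct sc, are the double crossovers. Comparing them with the parentals, only the cv allele has switched, so cv is the middle locus and the order is ct – cv – sc.
Crossovers in the ct–cv interval produce the single-crossover classes cv ct sc+ and cv+ ct+ sc (79 + 58 = 137) plus the double crossovers (19).
RF(ct–cv) = (137 + 19) / 2460 = 156/2460 = 0.0634 → 6.3 centimorgans.

6.3 centimorgans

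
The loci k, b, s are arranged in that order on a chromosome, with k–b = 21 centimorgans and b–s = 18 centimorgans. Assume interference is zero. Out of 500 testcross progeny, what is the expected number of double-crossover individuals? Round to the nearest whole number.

Map distances give recombination frequencies of 0.210 and 0.180 for the two intervals.
With no interference, expected double-crossover frequency = 0.210 × 0.180 = 0.03780.
Expected number = 0.03780 × 500 = 18.90 ≈ 19.

19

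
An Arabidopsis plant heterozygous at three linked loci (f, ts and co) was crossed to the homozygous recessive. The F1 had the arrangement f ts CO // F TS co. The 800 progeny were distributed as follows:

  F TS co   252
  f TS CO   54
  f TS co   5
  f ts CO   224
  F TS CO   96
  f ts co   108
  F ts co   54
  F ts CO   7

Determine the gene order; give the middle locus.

The two rarest classes, F ts CO and f TS co, are the double crossovers. Comparing them with the parentals, only the f allele has switched, so f is the middle locus and the order is co – f – ts.

f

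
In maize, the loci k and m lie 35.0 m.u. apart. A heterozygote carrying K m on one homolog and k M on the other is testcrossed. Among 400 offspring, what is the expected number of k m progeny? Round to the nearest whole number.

A map distance of 35.0 m.u. corresponds to a recombination frequency of 0.350.
The F1 is K m / k M, so k m is a recombinant gamete class with expected frequency r/2 = 0.350/2 = 0.1750.
Expected number = 0.1750 × 400 = 70.00 ≈ 70.

70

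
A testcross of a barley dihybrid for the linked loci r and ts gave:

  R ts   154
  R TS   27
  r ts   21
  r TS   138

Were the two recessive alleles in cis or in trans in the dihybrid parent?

trans

The two most frequent classes are R ts (154) and r TS (138); these are the parental (non-recombinant) types.
So the F1 carried R ts on one chromosome and r TS on the other — the recessive alleles are on opposite chromosomes (trans / repulsion).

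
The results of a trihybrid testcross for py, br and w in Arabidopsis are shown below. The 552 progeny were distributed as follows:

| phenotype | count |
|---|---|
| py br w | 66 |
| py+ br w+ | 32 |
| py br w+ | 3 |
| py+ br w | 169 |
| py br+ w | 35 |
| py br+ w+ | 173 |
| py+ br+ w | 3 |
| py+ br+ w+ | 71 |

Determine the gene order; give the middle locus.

br

The two most frequent reciprocal classes, py+ br w and py br+ w+, are the parental types, so the F1 was py+ br w / py br+ w+.
The two rarest classes, py+ br+ w and py br w+, are the double crossovers. Comparing them with the parentals, only the br allele has switched, so br is the middle locus and the order is py – br – w.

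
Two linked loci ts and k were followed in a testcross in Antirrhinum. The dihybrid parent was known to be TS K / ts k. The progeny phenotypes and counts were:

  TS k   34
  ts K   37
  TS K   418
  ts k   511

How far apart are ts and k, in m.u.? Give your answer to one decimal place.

The recombinant classes are TS k and ts K: 34 + 37 = 71.
Recombination frequency = 71/1000 = 0.0710 ≈ 7.1%, i.e. 7.1 m.u.

7.1 m.u.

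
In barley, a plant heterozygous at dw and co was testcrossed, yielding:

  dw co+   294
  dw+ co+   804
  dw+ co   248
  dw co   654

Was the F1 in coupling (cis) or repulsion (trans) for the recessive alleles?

The two most frequent classes are dw+ co+ (804) and dw co (654); these are the parental (non-recombinant) types.
So the F1 carried dw+ co+ on one chromosome and dw co on the other — the recessive alleles are on the same chromosome (cis / coupling).

cis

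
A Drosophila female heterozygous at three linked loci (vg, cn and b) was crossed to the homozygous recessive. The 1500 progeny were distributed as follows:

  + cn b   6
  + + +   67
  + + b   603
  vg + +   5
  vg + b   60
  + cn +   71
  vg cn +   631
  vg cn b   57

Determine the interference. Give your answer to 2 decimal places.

The two most frequent reciprocal classes, + + b and vg cn +, are the parental types, so the F1 was + + b / vg cn +.
The two rarest classes, + cn b and vg + +, are the double crossovers. Comparing them with the parentals, only the cn allele has switched, so cn is the middle locus and the order is b – cn – vg.
b–cn: (124 + 11)/1500 = 0.0900; cn–vg: (131 + 11)/1500 = 0.0947.
Expected DCO frequency = 0.0900 × 0.0947 ≈ 0.00852; observed = 11/1500 ≈ 0.00733.
Coefficient of coincidence = 0.00733/0.00852 ≈ 0.86; interference = 1 − 0.86 = 0.14.

0.14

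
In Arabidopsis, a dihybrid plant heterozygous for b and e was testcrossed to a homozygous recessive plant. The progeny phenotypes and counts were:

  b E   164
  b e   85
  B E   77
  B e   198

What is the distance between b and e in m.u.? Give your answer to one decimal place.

The two most frequent classes, B e (198) and b E (164), are the parental types, so the F1 was B e / b E.
The recombinant classes are B E and b e: 77 + 85 = 162.
Recombination frequency = 162/524 = 0.3092 ≈ 30.9%, i.e. 30.9 m.u.

30.9 m.u.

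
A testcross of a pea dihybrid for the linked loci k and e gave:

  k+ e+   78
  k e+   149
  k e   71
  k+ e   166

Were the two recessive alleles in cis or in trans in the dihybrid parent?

The two most frequent classes are k+ e (166) and k e+ (149); these are the parental (non-recombinant) types.
So the F1 carried k+ e on one chromosome and k e+ on the other — the recessive alleles are on opposite chromosomes (trans / repulsion).

trans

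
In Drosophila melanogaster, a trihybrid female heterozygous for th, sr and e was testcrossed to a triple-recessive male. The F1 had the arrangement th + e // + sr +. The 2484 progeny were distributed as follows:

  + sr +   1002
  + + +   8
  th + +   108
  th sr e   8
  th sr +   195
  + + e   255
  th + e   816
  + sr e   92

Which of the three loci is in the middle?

sr

The two rarest classes, th sr e and + + +, are the double crossovers. Comparing them with the parentals, only the sr allele has switched, so sr is the middle locus and the order is th – sr – e.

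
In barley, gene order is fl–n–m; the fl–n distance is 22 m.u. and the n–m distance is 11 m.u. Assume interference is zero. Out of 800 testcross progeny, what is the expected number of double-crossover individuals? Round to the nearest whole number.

Map distances give recombination frequencies of 0.220 and 0.110 for the two intervals.
With no interference, expected double-crossover frequency = 0.220 × 0.110 = 0.02420.
Expected number = 0.02420 × 800 = 19.36 ≈ 19.

19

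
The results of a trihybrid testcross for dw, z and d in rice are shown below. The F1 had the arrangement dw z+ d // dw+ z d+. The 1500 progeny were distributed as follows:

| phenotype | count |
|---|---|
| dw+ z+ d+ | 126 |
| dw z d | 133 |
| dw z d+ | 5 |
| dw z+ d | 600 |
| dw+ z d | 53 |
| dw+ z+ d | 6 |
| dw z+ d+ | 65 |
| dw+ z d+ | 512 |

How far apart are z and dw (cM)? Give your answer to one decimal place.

The two rarest classes, dw+ z+ d and dw z d+, are the double crossovers. Comparing them with the parentals, only the dw allele has switched, so dw is the middle locus and the order is d – dw – z.
Crossovers in the dw–z interval produce the single-crossover classes dw z d and dw+ z+ d+ (133 + 126 = 259) plus the double crossovers (11).
RF(dw–z) = (259 + 11) / 1500 = 270/1500 = 0.1800 → 18.0 cM.

18.0 cM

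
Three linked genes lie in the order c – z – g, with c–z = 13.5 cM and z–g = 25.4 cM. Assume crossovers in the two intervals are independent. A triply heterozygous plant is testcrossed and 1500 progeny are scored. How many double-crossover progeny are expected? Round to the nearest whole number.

Map distances give recombination frequencies of 0.135 and 0.254 for the two intervals.
With no interference, expected double-crossover frequency = 0.135 × 0.254 = 0.03429.
Expected number = 0.03429 × 1500 = 51.44 ≈ 51.

51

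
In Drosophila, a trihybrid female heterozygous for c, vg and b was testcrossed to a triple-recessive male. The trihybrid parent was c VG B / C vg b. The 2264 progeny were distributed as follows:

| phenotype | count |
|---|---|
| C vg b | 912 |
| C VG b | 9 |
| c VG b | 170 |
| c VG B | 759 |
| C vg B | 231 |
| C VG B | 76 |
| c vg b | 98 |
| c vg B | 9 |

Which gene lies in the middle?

The two rarest classes, c vg B and C VG b, are the double crossovers. Comparing them with the parentals, only the vg allele has switched, so vg is the middle locus and the order is c – vg – b.

vg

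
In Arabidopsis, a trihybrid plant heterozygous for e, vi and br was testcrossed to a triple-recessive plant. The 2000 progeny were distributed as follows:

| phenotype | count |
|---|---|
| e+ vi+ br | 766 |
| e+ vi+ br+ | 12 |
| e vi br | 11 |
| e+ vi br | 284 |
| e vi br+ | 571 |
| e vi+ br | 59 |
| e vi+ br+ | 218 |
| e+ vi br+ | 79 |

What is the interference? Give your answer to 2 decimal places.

0.46

The two most frequent reciprocal classes, e+ vi+ br and e vi br+, are the parental types, so the F1 was e+ vi+ br / e vi br+.
The two rarest classes, e+ vi+ br+ and e vi br, are the double crossovers. Comparing them with the parentals, only the br allele has switched, so br is the middle locus and the order is e – br – vi.
e–br: (138 + 23)/2000 = 0.0805; br–vi: (502 + 23)/2000 = 0.2625.
Expected DCO frequency = 0.0805 × 0.2625 ≈ 0.02113; observed = 23/2000 ≈ 0.01150.
Coefficient of coincidence = 0.01150/0.02113 ≈ 0.54; interference = 1 − 0.54 = 0.46.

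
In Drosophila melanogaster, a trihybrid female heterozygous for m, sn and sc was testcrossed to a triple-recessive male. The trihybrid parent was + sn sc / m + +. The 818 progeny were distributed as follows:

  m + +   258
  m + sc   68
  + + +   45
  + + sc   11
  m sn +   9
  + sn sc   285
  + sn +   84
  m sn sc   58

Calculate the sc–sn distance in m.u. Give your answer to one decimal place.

21.0 m.u.

The two rarest classes, + + sc and m sn +, are the double crossovers. Comparing them with the parentals, only the sn allele has switched, so sn is the middle locus and the order is sc – sn – m.
Crossovers in the sc–sn interval produce the single-crossover classes + sn + and m + sc (84 + 68 = 152) plus the double crossovers (20).
RF(sc–sn) = (152 + 20) / 818 = 172/818 = 0.2103 → 21.0 m.u.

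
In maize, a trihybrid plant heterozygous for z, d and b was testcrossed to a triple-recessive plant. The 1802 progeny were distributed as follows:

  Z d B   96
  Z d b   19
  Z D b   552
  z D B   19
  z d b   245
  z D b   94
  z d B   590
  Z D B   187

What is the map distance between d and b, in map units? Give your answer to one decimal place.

26.1 map units

The two most frequent reciprocal classes, z d B and Z D b, are the parental types, so the F1 was z d B / Z D b.
The two rarest classes, z D B and Z d b, are the double crossovers. Comparing them with the parentals, only the d allele has switched, so d is the middle locus and the order is z – d – b.
Crossovers in the d–b interval produce the single-crossover classes z d b and Z D B (245 + 187 = 432) plus the double crossovers (38).
RF(d–b) = (432 + 38) / 1802 = 470/1802 = 0.2608 → 26.1 map units.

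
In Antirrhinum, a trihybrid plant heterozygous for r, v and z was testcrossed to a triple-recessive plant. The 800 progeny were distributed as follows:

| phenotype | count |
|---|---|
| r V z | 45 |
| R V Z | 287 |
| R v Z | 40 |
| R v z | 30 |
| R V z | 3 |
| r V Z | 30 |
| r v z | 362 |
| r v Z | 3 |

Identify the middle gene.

z

The two most frequent reciprocal classes, R V Z and r v z, are the parental types, so the F1 was R V Z / r v z.
The two rarest classes, R V z and r v Z, are the double crossovers. Comparing them with the parentals, only the z allele has switched, so z is the middle locus and the order is r – z – v.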